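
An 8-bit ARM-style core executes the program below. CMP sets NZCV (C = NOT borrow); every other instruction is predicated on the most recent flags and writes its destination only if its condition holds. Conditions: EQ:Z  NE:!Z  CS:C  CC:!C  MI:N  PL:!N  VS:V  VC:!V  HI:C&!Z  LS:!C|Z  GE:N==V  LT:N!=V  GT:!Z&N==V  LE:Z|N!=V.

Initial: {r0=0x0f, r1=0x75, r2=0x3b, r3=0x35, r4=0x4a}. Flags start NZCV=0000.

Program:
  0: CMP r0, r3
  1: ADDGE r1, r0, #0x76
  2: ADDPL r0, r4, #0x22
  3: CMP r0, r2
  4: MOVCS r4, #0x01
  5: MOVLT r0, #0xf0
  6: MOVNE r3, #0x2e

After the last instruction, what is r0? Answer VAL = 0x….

VAL = 0xf0

[0] flags=1000 → (cmp)
[1] flags=1000 GE?F → skip
[2] flags=1000 PL?F → skip
[3] flags=1000 → (cmp)
[4] flags=1000 CS?F → skip
[5] flags=1000 LT?T → r0=0xf0
[6] flags=1000 NE?T → r3=0x2e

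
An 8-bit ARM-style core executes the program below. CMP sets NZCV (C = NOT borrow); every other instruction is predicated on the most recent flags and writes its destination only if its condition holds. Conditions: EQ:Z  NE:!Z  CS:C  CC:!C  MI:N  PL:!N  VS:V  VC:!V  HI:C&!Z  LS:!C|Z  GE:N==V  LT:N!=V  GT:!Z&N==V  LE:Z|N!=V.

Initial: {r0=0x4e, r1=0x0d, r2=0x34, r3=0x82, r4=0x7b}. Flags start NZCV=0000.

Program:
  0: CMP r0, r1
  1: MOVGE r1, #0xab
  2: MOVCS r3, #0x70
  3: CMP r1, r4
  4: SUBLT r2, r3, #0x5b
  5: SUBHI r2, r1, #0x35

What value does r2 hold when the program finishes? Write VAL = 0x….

0: ✓ CMP  NZCV=0010
1: ✓ MOVGE  r1←0xab
2: ✓ MOVCS  r3←0x70
3: ✓ CMP  NZCV=0011
4: ✓ SUBLT  r2←0x15
5: ✓ SUBHI  r2←0x76

VAL = 0x76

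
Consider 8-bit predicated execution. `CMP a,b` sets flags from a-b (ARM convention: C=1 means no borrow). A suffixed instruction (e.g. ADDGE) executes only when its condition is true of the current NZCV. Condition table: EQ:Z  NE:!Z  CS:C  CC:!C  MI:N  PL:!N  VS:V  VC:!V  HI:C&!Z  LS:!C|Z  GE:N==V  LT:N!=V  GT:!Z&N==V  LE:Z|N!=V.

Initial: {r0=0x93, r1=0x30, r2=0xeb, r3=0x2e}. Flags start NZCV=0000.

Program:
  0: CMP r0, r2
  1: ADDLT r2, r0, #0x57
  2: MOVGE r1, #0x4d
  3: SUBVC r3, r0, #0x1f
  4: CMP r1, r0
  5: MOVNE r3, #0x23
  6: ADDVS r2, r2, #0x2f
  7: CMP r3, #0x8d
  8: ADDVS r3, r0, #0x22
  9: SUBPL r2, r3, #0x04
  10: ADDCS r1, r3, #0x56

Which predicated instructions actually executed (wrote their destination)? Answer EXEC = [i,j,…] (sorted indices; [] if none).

0: ✓ CMP  NZCV=1000
1: ✓ ADDLT  r2←0xea
2: · MOVGE
3: ✓ SUBVC  r3←0x74
4: ✓ CMP  NZCV=1001
5: ✓ MOVNE  r3←0x23
6: ✓ ADDVS  r2←0x19
7: ✓ CMP  NZCV=1001
8: ✓ ADDVS  r3←0xb5
9: · SUBPL
10: · ADDCS

EXEC = [1,3,5,6,8]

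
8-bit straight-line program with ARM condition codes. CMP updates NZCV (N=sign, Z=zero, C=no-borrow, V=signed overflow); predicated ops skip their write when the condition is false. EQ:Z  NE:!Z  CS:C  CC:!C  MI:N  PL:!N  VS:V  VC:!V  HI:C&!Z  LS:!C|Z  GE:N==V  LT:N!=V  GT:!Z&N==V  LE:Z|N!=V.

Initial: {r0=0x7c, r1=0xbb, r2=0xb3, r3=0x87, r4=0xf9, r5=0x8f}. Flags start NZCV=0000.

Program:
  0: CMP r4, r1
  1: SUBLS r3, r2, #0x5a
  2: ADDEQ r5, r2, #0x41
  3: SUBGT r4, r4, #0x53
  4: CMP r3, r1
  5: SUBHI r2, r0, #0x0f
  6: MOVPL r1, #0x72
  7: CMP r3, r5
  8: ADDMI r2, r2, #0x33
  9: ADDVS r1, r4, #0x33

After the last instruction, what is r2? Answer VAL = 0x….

VAL = 0xe6

[0] flags=0010 → (cmp)
[1] flags=0010 LS?F → skip
[2] flags=0010 EQ?F → skip
[3] flags=0010 GT?T → r4=0xa6
[4] flags=1000 → (cmp)
[5] flags=1000 HI?F → skip
[6] flags=1000 PL?F → skip
[7] flags=1000 → (cmp)
[8] flags=1000 MI?T → r2=0xe6
[9] flags=1000 VS?F → skip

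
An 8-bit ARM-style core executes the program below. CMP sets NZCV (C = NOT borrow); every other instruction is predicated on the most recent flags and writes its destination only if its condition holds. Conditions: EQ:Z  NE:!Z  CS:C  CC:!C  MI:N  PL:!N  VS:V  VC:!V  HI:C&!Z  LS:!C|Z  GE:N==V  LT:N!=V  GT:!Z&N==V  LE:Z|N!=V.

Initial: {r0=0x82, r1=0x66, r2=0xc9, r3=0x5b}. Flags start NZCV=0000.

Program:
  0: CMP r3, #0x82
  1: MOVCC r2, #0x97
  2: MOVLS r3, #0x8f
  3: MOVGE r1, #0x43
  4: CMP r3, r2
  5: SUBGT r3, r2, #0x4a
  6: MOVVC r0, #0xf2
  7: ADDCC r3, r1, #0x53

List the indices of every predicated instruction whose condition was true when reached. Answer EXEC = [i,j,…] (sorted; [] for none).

EXEC = [1,2,3,6,7]

[0] flags=1001 → (cmp)
[1] flags=1001 CC?T → r2=0x97
[2] flags=1001 LS?T → r3=0x8f
[3] flags=1001 GE?T → r1=0x43
[4] flags=1000 → (cmp)
[5] flags=1000 GT?F → skip
[6] flags=1000 VC?T → r0=0xf2
[7] flags=1000 CC?T → r3=0x96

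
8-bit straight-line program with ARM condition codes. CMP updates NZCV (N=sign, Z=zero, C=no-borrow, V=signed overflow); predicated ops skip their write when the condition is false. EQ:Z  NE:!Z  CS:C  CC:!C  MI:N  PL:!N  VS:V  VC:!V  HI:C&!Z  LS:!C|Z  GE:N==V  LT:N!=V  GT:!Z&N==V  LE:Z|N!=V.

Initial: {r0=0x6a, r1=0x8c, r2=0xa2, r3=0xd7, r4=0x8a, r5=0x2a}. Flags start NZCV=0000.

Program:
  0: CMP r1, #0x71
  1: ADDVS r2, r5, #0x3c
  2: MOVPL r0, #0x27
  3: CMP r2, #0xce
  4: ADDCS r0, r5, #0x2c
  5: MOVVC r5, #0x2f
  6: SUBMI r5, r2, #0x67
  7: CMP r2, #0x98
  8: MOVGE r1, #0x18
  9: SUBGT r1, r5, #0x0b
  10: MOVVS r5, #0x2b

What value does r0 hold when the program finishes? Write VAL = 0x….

VAL = 0x27

0: ✓ CMP  NZCV=0011
1: ✓ ADDVS  r2←0x66
2: ✓ MOVPL  r0←0x27
3: ✓ CMP  NZCV=1001
4: · ADDCS
5: · MOVVC
6: ✓ SUBMI  r5←0xff
7: ✓ CMP  NZCV=1001
8: ✓ MOVGE  r1←0x18
9: ✓ SUBGT  r1←0xf4
10: ✓ MOVVS  r5←0x2b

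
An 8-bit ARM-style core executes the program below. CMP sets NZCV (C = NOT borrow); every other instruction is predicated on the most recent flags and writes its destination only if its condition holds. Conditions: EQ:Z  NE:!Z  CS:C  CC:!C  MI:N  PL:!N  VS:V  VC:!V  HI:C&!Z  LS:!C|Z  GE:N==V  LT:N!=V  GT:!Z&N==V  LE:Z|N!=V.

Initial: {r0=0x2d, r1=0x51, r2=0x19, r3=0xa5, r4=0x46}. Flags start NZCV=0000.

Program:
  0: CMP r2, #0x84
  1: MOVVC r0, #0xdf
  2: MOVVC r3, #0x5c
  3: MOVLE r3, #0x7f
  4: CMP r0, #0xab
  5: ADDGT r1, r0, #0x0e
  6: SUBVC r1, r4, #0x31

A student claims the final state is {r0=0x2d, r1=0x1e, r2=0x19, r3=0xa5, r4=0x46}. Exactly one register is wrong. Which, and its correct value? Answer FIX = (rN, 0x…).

FIX = (r1, 0x3b)

[0] flags=1001 → (cmp)
[1] flags=1001 VC?F → skip
[2] flags=1001 VC?F → skip
[3] flags=1001 LE?F → skip
[4] flags=1001 → (cmp)
[5] flags=1001 GT?T → r1=0x3b
[6] flags=1001 VC?F → skip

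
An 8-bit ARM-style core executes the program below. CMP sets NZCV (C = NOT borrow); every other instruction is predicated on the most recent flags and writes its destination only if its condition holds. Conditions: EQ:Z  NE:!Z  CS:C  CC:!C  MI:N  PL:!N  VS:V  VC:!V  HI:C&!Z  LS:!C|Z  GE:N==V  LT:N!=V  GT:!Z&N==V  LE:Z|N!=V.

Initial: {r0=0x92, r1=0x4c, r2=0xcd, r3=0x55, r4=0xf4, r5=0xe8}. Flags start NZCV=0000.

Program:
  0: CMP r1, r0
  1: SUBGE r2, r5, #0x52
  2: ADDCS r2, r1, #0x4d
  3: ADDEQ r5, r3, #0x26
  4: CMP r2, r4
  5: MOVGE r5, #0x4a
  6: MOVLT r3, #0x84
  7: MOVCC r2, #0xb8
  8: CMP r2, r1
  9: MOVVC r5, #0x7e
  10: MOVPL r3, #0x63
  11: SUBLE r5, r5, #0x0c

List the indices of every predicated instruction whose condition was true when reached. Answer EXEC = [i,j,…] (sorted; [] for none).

EXEC = [1,6,7,10,11]

[0] flags=1001 → (cmp)
[1] flags=1001 GE?T → r2=0x96
[2] flags=1001 CS?F → skip
[3] flags=1001 EQ?F → skip
[4] flags=1000 → (cmp)
[5] flags=1000 GE?F → skip
[6] flags=1000 LT?T → r3=0x84
[7] flags=1000 CC?T → r2=0xb8
[8] flags=0011 → (cmp)
[9] flags=0011 VC?F → skip
[10] flags=0011 PL?T → r3=0x63
[11] flags=0011 LE?T → r5=0xdc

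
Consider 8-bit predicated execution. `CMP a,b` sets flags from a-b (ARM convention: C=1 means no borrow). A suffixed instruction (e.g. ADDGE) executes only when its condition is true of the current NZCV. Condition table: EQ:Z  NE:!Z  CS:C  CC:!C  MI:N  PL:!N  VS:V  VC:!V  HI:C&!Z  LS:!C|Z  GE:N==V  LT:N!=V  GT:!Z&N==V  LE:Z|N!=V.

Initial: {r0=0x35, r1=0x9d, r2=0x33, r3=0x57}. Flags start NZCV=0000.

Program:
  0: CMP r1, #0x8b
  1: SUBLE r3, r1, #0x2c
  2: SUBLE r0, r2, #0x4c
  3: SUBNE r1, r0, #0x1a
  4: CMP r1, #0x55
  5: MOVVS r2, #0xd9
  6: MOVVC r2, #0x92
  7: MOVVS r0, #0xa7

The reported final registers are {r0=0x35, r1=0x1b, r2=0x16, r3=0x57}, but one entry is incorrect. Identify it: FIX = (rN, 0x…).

FIX = (r2, 0x92)

0: ✓ CMP  NZCV=0010
1: · SUBLE
2: · SUBLE
3: ✓ SUBNE  r1←0x1b
4: ✓ CMP  NZCV=1000
5: · MOVVS
6: ✓ MOVVC  r2←0x92
7: · MOVVS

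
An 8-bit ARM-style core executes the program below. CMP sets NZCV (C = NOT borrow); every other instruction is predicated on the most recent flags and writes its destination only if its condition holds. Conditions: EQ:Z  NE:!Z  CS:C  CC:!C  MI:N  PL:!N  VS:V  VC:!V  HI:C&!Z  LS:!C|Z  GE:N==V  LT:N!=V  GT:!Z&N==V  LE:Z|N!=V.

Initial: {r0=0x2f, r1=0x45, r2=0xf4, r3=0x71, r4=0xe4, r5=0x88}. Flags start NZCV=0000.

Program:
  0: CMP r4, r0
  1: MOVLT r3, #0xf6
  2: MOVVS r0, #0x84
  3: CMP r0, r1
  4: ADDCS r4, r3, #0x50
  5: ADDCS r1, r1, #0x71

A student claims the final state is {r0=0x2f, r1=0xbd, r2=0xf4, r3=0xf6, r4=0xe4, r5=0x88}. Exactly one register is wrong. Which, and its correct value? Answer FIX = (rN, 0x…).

0: ✓ CMP  NZCV=1010
1: ✓ MOVLT  r3←0xf6
2: · MOVVS
3: ✓ CMP  NZCV=1000
4: · ADDCS
5: · ADDCS

FIX = (r1, 0x45)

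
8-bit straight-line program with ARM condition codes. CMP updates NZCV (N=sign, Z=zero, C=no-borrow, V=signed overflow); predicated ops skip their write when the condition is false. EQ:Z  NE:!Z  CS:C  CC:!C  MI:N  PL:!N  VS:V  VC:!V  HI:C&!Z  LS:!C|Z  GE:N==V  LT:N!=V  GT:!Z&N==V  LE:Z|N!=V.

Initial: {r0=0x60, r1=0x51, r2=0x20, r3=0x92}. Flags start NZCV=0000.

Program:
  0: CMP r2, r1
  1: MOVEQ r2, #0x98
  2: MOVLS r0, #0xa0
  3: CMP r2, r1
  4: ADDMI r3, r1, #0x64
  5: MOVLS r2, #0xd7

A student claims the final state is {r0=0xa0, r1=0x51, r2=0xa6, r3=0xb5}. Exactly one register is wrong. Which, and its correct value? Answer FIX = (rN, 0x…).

FIX = (r2, 0xd7)

0: ✓ CMP  NZCV=1000
1: · MOVEQ
2: ✓ MOVLS  r0←0xa0
3: ✓ CMP  NZCV=1000
4: ✓ ADDMI  r3←0xb5
5: ✓ MOVLS  r2←0xd7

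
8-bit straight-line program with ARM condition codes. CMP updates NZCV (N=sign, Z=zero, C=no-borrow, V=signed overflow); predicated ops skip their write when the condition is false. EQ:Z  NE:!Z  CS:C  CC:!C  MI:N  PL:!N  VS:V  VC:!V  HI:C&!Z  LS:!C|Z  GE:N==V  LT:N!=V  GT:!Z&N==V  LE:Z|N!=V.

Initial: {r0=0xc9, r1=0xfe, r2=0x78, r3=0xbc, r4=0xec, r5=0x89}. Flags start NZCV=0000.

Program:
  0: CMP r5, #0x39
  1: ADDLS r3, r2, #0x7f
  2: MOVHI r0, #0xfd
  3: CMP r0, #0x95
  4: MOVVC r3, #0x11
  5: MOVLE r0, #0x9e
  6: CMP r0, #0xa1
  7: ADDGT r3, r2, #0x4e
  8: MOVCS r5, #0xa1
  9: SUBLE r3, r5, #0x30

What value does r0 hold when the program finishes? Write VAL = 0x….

VAL = 0xfd

[0] flags=0011 → (cmp)
[1] flags=0011 LS?F → skip
[2] flags=0011 HI?T → r0=0xfd
[3] flags=0010 → (cmp)
[4] flags=0010 VC?T → r3=0x11
[5] flags=0010 LE?F → skip
[6] flags=0010 → (cmp)
[7] flags=0010 GT?T → r3=0xc6
[8] flags=0010 CS?T → r5=0xa1
[9] flags=0010 LE?F → skip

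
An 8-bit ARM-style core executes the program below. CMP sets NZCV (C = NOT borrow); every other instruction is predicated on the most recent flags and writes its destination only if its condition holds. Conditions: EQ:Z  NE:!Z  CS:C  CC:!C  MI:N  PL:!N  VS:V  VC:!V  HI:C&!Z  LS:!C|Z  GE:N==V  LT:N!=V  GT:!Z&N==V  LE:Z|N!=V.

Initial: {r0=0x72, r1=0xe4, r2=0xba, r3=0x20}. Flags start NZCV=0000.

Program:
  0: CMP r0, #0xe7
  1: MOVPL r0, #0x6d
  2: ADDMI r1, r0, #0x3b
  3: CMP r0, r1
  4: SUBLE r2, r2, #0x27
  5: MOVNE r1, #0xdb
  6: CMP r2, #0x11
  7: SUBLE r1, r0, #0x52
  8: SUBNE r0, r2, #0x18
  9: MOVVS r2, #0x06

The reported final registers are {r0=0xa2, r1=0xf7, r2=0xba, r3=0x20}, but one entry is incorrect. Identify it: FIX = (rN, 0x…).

[0] flags=1001 → (cmp)
[1] flags=1001 PL?F → skip
[2] flags=1001 MI?T → r1=0xad
[3] flags=1001 → (cmp)
[4] flags=1001 LE?F → skip
[5] flags=1001 NE?T → r1=0xdb
[6] flags=1010 → (cmp)
[7] flags=1010 LE?T → r1=0x20
[8] flags=1010 NE?T → r0=0xa2
[9] flags=1010 VS?F → skip

FIX = (r1, 0x20)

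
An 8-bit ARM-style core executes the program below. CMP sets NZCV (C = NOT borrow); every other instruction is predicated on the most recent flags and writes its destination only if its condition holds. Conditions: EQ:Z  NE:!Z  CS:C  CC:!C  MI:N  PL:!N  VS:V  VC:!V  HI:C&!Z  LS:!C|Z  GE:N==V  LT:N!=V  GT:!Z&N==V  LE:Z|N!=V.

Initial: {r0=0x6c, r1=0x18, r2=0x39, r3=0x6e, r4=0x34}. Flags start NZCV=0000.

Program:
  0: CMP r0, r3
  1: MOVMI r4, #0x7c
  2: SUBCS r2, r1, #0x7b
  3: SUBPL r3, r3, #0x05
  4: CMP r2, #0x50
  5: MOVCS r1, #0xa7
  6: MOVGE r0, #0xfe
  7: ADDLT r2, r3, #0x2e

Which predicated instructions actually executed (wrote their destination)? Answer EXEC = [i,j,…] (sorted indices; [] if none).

EXEC = [1,7]

0: ✓ CMP  NZCV=1000
1: ✓ MOVMI  r4←0x7c
2: · SUBCS
3: · SUBPL
4: ✓ CMP  NZCV=1000
5: · MOVCS
6: · MOVGE
7: ✓ ADDLT  r2←0x9c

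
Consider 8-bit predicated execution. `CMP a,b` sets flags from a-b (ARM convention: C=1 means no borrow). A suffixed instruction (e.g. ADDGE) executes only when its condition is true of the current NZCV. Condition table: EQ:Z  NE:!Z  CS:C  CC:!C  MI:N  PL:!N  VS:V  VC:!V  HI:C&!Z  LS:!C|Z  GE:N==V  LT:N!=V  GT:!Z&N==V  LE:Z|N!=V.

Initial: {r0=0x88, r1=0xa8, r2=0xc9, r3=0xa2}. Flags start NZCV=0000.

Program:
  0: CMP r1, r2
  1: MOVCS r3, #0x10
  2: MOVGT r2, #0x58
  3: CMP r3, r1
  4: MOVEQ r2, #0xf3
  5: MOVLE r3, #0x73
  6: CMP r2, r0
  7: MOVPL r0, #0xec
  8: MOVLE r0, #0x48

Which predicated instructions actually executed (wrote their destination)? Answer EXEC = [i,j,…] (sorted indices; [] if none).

0: ✓ CMP  NZCV=1000
1: · MOVCS
2: · MOVGT
3: ✓ CMP  NZCV=1000
4: · MOVEQ
5: ✓ MOVLE  r3←0x73
6: ✓ CMP  NZCV=0010
7: ✓ MOVPL  r0←0xec
8: · MOVLE

EXEC = [5,7]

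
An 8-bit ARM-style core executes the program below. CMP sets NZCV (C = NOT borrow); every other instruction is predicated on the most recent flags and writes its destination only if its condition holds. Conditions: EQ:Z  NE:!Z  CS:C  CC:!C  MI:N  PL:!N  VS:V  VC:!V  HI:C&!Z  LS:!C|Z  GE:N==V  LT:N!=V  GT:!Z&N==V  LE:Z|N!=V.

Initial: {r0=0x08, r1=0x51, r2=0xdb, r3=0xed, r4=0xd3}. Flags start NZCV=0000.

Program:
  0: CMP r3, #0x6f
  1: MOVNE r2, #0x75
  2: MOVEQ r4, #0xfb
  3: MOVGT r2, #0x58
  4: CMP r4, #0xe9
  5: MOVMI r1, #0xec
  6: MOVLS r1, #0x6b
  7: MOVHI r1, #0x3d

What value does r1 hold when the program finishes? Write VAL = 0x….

[0] flags=0011 → (cmp)
[1] flags=0011 NE?T → r2=0x75
[2] flags=0011 EQ?F → skip
[3] flags=0011 GT?F → skip
[4] flags=1000 → (cmp)
[5] flags=1000 MI?T → r1=0xec
[6] flags=1000 LS?T → r1=0x6b
[7] flags=1000 HI?F → skip

VAL = 0x6b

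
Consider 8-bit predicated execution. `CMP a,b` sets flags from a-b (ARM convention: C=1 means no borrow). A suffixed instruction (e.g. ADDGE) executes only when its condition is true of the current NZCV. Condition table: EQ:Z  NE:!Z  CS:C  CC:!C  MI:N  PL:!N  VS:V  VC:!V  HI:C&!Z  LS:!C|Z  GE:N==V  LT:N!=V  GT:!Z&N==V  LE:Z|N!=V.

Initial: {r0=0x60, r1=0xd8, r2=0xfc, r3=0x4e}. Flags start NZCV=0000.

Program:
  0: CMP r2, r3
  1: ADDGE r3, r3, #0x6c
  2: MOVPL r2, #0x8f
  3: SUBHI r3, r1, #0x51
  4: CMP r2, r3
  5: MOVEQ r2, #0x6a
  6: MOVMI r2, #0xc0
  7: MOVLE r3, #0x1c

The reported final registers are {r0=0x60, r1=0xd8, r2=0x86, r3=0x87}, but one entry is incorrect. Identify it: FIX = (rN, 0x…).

FIX = (r2, 0xfc)

0: ✓ CMP  NZCV=1010
1: · ADDGE
2: · MOVPL
3: ✓ SUBHI  r3←0x87
4: ✓ CMP  NZCV=0010
5: · MOVEQ
6: · MOVMI
7: · MOVLE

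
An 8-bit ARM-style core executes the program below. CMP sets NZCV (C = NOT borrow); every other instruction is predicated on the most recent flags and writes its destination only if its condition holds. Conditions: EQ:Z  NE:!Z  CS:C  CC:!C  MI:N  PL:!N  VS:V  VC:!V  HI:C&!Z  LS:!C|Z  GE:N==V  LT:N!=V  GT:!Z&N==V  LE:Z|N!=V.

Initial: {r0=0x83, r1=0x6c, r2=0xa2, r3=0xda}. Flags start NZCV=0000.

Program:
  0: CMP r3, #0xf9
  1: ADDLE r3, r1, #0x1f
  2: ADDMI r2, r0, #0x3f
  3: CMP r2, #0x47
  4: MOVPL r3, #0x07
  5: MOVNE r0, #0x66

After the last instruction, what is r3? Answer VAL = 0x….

0: ✓ CMP  NZCV=1000
1: ✓ ADDLE  r3←0x8b
2: ✓ ADDMI  r2←0xc2
3: ✓ CMP  NZCV=0011
4: ✓ MOVPL  r3←0x07
5: ✓ MOVNE  r0←0x66

VAL = 0x07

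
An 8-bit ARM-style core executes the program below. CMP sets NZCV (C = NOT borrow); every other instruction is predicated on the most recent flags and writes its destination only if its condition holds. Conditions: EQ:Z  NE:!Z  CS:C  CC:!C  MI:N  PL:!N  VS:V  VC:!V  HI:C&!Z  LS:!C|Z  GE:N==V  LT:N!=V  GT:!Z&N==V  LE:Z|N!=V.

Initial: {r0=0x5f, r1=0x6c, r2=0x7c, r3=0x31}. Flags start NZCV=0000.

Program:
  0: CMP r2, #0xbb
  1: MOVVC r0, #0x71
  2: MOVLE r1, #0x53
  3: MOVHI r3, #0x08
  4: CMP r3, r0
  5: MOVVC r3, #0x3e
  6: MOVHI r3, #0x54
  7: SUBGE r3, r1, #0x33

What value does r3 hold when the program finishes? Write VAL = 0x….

[0] flags=1001 → (cmp)
[1] flags=1001 VC?F → skip
[2] flags=1001 LE?F → skip
[3] flags=1001 HI?F → skip
[4] flags=1000 → (cmp)
[5] flags=1000 VC?T → r3=0x3e
[6] flags=1000 HI?F → skip
[7] flags=1000 GE?F → skip

VAL = 0x3e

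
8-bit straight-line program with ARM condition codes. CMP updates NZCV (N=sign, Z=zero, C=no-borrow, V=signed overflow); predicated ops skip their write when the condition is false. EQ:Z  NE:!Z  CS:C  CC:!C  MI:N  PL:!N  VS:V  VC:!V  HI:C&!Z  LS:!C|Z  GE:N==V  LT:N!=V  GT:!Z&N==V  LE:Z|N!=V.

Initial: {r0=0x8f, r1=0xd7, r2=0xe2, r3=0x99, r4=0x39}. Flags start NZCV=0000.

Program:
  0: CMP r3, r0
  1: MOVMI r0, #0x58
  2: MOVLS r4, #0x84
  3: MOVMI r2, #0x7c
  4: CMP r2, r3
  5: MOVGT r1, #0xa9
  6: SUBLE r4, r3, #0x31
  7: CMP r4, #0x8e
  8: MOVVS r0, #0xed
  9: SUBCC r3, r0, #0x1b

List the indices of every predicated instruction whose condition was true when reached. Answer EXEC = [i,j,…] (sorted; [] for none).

0: ✓ CMP  NZCV=0010
1: · MOVMI
2: · MOVLS
3: · MOVMI
4: ✓ CMP  NZCV=0010
5: ✓ MOVGT  r1←0xa9
6: · SUBLE
7: ✓ CMP  NZCV=1001
8: ✓ MOVVS  r0←0xed
9: ✓ SUBCC  r3←0xd2

EXEC = [5,8,9]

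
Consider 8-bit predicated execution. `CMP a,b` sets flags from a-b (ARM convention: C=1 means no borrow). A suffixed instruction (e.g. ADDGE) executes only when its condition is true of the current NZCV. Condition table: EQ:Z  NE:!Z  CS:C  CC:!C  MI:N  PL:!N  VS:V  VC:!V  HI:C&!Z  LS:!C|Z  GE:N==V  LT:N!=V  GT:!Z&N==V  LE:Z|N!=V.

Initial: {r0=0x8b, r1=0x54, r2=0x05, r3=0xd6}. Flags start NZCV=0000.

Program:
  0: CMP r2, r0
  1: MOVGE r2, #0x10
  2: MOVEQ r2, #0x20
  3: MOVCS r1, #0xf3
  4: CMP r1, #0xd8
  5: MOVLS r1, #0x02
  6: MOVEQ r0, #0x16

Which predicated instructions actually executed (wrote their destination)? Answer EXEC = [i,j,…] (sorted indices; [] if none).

[0] flags=0000 → (cmp)
[1] flags=0000 GE?T → r2=0x10
[2] flags=0000 EQ?F → skip
[3] flags=0000 CS?F → skip
[4] flags=0000 → (cmp)
[5] flags=0000 LS?T → r1=0x02
[6] flags=0000 EQ?F → skip

EXEC = [1,5]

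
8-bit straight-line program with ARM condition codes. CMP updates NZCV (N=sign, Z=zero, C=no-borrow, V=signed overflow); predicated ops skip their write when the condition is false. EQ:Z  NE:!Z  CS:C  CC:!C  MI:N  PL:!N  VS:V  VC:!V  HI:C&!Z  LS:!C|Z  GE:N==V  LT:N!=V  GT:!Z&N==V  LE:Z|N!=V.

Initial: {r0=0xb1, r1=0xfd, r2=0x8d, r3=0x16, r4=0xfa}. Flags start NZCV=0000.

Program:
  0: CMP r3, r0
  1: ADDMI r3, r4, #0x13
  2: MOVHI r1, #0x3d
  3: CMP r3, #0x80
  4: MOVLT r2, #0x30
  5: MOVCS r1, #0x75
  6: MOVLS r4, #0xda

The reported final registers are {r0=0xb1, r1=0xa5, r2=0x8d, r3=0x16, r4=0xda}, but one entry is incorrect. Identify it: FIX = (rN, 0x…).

FIX = (r1, 0xfd)

0: ✓ CMP  NZCV=0000
1: · ADDMI
2: · MOVHI
3: ✓ CMP  NZCV=1001
4: · MOVLT
5: · MOVCS
6: ✓ MOVLS  r4←0xda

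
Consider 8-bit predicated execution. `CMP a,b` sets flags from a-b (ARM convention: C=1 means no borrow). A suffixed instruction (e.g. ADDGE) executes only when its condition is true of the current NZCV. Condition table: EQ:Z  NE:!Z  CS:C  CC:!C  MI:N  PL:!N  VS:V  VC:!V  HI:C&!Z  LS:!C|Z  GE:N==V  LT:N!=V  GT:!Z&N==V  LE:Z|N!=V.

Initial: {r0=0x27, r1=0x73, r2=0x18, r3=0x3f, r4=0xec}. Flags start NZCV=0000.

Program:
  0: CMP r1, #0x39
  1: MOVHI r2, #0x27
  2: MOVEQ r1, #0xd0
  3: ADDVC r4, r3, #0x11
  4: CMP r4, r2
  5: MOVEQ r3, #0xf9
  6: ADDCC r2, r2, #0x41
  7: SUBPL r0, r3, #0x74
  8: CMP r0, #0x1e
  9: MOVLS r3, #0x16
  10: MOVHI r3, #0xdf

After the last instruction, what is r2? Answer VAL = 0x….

VAL = 0x27

[0] flags=0010 → (cmp)
[1] flags=0010 HI?T → r2=0x27
[2] flags=0010 EQ?F → skip
[3] flags=0010 VC?T → r4=0x50
[4] flags=0010 → (cmp)
[5] flags=0010 EQ?F → skip
[6] flags=0010 CC?F → skip
[7] flags=0010 PL?T → r0=0xcb
[8] flags=1010 → (cmp)
[9] flags=1010 LS?F → skip
[10] flags=1010 HI?T → r3=0xdf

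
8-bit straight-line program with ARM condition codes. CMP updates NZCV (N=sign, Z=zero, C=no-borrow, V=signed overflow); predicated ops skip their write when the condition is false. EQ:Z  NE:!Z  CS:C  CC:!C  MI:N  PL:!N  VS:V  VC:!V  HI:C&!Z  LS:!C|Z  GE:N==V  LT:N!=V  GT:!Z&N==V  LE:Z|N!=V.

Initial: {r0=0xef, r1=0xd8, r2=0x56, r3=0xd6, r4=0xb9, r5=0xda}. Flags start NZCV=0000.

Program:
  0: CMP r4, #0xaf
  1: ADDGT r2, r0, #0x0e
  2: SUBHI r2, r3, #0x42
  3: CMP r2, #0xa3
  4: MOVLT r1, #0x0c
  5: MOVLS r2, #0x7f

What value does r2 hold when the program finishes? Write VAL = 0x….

[0] flags=0010 → (cmp)
[1] flags=0010 GT?T → r2=0xfd
[2] flags=0010 HI?T → r2=0x94
[3] flags=1000 → (cmp)
[4] flags=1000 LT?T → r1=0x0c
[5] flags=1000 LS?T → r2=0x7f

VAL = 0x7f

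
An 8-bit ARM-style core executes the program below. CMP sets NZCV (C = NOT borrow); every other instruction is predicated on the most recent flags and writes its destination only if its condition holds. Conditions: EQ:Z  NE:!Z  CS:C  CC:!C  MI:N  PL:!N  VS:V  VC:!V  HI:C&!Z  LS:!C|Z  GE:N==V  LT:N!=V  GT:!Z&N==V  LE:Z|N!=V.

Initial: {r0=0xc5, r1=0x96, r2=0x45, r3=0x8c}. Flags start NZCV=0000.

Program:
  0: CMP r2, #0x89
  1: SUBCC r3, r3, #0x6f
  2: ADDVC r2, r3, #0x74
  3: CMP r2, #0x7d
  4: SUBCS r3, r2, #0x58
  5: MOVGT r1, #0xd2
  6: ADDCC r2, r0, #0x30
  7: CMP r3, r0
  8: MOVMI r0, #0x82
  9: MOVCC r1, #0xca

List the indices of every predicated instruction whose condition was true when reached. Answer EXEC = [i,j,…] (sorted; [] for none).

EXEC = [1,6,9]

0: ✓ CMP  NZCV=1001
1: ✓ SUBCC  r3←0x1d
2: · ADDVC
3: ✓ CMP  NZCV=1000
4: · SUBCS
5: · MOVGT
6: ✓ ADDCC  r2←0xf5
7: ✓ CMP  NZCV=0000
8: · MOVMI
9: ✓ MOVCC  r1←0xca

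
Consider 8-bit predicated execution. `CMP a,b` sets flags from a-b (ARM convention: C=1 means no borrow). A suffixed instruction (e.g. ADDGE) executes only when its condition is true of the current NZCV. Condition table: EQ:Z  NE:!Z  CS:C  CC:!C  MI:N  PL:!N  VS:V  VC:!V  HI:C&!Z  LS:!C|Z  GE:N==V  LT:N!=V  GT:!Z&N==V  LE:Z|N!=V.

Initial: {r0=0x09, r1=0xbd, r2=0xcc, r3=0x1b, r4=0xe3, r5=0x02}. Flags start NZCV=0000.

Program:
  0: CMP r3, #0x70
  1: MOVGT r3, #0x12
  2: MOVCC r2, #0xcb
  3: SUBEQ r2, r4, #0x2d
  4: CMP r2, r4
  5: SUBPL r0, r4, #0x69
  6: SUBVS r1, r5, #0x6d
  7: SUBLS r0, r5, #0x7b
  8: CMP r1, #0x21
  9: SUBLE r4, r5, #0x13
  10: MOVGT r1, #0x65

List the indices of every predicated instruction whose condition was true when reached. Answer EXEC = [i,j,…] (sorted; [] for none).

[0] flags=1000 → (cmp)
[1] flags=1000 GT?F → skip
[2] flags=1000 CC?T → r2=0xcb
[3] flags=1000 EQ?F → skip
[4] flags=1000 → (cmp)
[5] flags=1000 PL?F → skip
[6] flags=1000 VS?F → skip
[7] flags=1000 LS?T → r0=0x87
[8] flags=1010 → (cmp)
[9] flags=1010 LE?T → r4=0xef
[10] flags=1010 GT?F → skip

EXEC = [2,7,9]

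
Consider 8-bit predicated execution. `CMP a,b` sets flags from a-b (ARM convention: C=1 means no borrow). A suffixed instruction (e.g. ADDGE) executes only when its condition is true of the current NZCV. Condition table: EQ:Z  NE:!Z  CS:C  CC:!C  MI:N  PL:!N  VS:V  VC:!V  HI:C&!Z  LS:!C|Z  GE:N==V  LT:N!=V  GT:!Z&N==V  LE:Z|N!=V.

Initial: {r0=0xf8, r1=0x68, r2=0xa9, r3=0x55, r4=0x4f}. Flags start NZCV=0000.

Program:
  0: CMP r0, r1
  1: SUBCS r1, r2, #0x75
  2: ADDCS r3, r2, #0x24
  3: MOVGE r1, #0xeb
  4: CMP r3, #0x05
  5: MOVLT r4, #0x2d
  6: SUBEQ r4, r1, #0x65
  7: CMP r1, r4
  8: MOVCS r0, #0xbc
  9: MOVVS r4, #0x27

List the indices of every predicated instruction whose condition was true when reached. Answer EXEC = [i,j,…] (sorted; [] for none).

EXEC = [1,2,5,8]

[0] flags=1010 → (cmp)
[1] flags=1010 CS?T → r1=0x34
[2] flags=1010 CS?T → r3=0xcd
[3] flags=1010 GE?F → skip
[4] flags=1010 → (cmp)
[5] flags=1010 LT?T → r4=0x2d
[6] flags=1010 EQ?F → skip
[7] flags=0010 → (cmp)
[8] flags=0010 CS?T → r0=0xbc
[9] flags=0010 VS?F → skip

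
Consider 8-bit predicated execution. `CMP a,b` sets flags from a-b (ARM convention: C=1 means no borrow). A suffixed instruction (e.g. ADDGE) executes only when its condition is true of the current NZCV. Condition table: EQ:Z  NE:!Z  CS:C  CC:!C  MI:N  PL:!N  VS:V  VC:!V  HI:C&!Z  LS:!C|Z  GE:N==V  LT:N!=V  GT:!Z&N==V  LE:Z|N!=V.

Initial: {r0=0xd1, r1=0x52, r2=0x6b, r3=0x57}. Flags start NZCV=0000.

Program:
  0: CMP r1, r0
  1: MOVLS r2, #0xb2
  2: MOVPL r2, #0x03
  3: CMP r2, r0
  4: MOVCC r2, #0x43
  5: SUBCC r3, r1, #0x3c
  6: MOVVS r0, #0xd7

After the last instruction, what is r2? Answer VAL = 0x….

VAL = 0x43

[0] flags=1001 → (cmp)
[1] flags=1001 LS?T → r2=0xb2
[2] flags=1001 PL?F → skip
[3] flags=1000 → (cmp)
[4] flags=1000 CC?T → r2=0x43
[5] flags=1000 CC?T → r3=0x16
[6] flags=1000 VS?F → skip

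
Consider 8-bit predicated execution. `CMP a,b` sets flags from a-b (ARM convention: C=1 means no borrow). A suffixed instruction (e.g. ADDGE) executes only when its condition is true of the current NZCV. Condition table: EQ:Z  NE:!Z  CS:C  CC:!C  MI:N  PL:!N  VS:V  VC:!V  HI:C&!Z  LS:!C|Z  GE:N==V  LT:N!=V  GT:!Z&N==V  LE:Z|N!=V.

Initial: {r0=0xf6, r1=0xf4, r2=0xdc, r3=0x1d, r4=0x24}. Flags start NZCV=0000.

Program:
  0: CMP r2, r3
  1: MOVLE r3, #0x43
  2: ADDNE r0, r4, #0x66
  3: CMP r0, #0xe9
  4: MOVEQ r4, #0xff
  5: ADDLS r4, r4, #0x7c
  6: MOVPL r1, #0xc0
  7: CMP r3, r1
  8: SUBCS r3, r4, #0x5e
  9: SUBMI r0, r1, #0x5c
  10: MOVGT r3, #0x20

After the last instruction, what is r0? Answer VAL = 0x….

0: ✓ CMP  NZCV=1010
1: ✓ MOVLE  r3←0x43
2: ✓ ADDNE  r0←0x8a
3: ✓ CMP  NZCV=1000
4: · MOVEQ
5: ✓ ADDLS  r4←0xa0
6: · MOVPL
7: ✓ CMP  NZCV=0000
8: · SUBCS
9: · SUBMI
10: ✓ MOVGT  r3←0x20

VAL = 0x8a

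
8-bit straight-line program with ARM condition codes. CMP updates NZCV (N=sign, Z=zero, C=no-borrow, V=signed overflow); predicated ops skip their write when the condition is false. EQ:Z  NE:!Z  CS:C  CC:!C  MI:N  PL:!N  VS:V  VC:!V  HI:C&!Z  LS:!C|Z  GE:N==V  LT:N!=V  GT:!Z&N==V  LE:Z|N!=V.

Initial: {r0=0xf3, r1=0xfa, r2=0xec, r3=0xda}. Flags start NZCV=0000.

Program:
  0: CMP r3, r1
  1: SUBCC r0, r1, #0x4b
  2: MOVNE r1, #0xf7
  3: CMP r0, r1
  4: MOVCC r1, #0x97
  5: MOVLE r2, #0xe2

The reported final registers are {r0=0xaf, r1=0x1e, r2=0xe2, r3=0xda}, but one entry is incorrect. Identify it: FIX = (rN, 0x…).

FIX = (r1, 0x97)

0: ✓ CMP  NZCV=1000
1: ✓ SUBCC  r0←0xaf
2: ✓ MOVNE  r1←0xf7
3: ✓ CMP  NZCV=1000
4: ✓ MOVCC  r1←0x97
5: ✓ MOVLE  r2←0xe2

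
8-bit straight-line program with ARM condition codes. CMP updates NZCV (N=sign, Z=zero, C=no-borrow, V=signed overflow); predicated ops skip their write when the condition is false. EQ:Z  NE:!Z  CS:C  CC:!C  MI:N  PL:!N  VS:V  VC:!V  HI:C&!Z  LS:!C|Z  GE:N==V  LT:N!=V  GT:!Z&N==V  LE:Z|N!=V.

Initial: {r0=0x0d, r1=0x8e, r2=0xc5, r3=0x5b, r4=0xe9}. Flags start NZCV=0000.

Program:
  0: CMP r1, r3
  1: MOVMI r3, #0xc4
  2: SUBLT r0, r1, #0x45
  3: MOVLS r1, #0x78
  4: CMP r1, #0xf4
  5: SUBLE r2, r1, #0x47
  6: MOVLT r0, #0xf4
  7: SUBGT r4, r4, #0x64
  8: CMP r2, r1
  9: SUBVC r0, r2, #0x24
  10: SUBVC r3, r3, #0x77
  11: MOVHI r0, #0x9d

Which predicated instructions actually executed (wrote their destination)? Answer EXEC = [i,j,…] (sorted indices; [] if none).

[0] flags=0011 → (cmp)
[1] flags=0011 MI?F → skip
[2] flags=0011 LT?T → r0=0x49
[3] flags=0011 LS?F → skip
[4] flags=1000 → (cmp)
[5] flags=1000 LE?T → r2=0x47
[6] flags=1000 LT?T → r0=0xf4
[7] flags=1000 GT?F → skip
[8] flags=1001 → (cmp)
[9] flags=1001 VC?F → skip
[10] flags=1001 VC?F → skip
[11] flags=1001 HI?F → skip

EXEC = [2,5,6]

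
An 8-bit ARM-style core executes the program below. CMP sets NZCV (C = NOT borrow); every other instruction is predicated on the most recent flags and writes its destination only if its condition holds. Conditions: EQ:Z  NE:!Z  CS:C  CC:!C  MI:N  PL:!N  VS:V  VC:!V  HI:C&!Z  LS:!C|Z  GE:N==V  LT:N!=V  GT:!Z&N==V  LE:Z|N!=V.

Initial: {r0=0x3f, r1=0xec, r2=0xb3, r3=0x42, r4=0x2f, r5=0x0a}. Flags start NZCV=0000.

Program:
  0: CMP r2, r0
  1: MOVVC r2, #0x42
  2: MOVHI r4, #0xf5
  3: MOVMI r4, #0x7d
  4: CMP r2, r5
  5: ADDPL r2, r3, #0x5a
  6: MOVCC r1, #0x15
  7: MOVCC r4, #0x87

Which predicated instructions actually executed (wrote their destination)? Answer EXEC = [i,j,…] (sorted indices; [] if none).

EXEC = [2]

[0] flags=0011 → (cmp)
[1] flags=0011 VC?F → skip
[2] flags=0011 HI?T → r4=0xf5
[3] flags=0011 MI?F → skip
[4] flags=1010 → (cmp)
[5] flags=1010 PL?F → skip
[6] flags=1010 CC?F → skip
[7] flags=1010 CC?F → skip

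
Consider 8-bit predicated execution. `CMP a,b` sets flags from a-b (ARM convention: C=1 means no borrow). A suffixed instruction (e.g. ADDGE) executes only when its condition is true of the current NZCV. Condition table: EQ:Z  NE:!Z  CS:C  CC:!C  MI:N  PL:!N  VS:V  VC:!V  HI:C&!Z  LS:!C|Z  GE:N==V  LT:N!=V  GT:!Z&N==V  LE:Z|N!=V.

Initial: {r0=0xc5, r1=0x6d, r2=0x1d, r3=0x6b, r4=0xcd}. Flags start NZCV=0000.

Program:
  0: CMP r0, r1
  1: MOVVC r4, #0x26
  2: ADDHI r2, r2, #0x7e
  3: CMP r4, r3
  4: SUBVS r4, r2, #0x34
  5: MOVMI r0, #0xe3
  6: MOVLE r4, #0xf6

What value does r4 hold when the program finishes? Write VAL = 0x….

VAL = 0xf6

0: ✓ CMP  NZCV=0011
1: · MOVVC
2: ✓ ADDHI  r2←0x9b
3: ✓ CMP  NZCV=0011
4: ✓ SUBVS  r4←0x67
5: · MOVMI
6: ✓ MOVLE  r4←0xf6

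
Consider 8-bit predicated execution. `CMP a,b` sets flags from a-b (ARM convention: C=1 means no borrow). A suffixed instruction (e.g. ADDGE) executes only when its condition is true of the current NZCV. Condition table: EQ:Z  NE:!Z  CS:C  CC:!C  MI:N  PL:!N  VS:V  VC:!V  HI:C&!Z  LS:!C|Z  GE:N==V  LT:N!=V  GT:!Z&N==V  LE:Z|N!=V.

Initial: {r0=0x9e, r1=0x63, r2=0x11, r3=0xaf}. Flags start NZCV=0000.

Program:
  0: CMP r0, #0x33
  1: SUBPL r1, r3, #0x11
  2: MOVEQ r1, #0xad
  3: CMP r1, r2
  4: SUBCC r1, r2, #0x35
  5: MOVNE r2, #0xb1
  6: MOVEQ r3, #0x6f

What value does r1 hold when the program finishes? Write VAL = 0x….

VAL = 0x9e

[0] flags=0011 → (cmp)
[1] flags=0011 PL?T → r1=0x9e
[2] flags=0011 EQ?F → skip
[3] flags=1010 → (cmp)
[4] flags=1010 CC?F → skip
[5] flags=1010 NE?T → r2=0xb1
[6] flags=1010 EQ?F → skip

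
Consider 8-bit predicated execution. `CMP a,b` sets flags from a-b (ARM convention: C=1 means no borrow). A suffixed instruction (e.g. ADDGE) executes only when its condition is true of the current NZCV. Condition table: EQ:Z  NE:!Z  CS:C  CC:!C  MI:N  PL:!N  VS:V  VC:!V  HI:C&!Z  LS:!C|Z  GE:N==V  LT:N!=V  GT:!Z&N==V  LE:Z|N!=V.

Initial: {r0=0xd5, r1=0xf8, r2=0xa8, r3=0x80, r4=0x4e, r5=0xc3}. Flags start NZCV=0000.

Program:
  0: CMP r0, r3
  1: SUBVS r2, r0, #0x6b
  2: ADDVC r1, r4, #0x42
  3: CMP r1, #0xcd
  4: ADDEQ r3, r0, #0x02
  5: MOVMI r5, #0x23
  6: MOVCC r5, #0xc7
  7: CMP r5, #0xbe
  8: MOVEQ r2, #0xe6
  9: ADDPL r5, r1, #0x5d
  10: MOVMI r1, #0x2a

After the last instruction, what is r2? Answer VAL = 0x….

VAL = 0xa8

[0] flags=0010 → (cmp)
[1] flags=0010 VS?F → skip
[2] flags=0010 VC?T → r1=0x90
[3] flags=1000 → (cmp)
[4] flags=1000 EQ?F → skip
[5] flags=1000 MI?T → r5=0x23
[6] flags=1000 CC?T → r5=0xc7
[7] flags=0010 → (cmp)
[8] flags=0010 EQ?F → skip
[9] flags=0010 PL?T → r5=0xed
[10] flags=0010 MI?F → skip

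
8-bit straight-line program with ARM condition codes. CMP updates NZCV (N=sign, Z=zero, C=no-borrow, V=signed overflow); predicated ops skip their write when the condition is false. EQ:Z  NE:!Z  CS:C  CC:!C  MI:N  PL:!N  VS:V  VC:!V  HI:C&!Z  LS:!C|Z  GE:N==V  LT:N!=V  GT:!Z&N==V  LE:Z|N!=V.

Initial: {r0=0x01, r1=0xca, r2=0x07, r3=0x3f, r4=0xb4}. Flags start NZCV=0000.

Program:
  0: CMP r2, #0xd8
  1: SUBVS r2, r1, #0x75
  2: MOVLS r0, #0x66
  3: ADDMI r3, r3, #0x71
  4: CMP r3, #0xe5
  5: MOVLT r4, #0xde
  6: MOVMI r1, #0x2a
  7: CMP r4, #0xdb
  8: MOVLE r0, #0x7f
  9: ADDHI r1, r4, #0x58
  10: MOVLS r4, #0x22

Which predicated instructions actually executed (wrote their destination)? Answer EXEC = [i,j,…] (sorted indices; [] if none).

[0] flags=0000 → (cmp)
[1] flags=0000 VS?F → skip
[2] flags=0000 LS?T → r0=0x66
[3] flags=0000 MI?F → skip
[4] flags=0000 → (cmp)
[5] flags=0000 LT?F → skip
[6] flags=0000 MI?F → skip
[7] flags=1000 → (cmp)
[8] flags=1000 LE?T → r0=0x7f
[9] flags=1000 HI?F → skip
[10] flags=1000 LS?T → r4=0x22

EXEC = [2,8,10]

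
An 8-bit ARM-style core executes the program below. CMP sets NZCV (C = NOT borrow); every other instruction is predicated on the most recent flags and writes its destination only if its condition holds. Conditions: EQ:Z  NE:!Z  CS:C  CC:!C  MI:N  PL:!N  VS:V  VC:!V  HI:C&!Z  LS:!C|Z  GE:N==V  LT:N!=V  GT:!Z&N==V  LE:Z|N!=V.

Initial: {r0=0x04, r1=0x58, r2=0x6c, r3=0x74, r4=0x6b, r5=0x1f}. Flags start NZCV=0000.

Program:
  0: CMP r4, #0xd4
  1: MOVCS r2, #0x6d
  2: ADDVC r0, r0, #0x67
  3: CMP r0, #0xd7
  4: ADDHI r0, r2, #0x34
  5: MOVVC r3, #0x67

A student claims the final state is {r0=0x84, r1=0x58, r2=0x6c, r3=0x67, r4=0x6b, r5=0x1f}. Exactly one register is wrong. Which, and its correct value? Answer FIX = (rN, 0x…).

FIX = (r0, 0x04)

0: ✓ CMP  NZCV=1001
1: · MOVCS
2: · ADDVC
3: ✓ CMP  NZCV=0000
4: · ADDHI
5: ✓ MOVVC  r3←0x67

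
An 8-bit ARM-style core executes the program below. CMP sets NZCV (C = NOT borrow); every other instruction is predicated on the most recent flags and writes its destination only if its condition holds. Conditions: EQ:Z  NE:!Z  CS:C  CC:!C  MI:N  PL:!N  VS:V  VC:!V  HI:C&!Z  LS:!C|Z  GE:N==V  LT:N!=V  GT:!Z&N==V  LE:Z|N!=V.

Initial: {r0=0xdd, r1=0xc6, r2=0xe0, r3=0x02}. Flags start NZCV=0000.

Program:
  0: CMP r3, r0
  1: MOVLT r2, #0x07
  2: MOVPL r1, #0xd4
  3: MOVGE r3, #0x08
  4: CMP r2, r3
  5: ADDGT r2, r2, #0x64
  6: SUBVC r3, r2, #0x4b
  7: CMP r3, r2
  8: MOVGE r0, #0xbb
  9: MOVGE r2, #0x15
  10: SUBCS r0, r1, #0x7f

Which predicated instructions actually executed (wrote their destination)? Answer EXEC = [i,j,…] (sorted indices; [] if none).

EXEC = [2,3,6]

0: ✓ CMP  NZCV=0000
1: · MOVLT
2: ✓ MOVPL  r1←0xd4
3: ✓ MOVGE  r3←0x08
4: ✓ CMP  NZCV=1010
5: · ADDGT
6: ✓ SUBVC  r3←0x95
7: ✓ CMP  NZCV=1000
8: · MOVGE
9: · MOVGE
10: · SUBCS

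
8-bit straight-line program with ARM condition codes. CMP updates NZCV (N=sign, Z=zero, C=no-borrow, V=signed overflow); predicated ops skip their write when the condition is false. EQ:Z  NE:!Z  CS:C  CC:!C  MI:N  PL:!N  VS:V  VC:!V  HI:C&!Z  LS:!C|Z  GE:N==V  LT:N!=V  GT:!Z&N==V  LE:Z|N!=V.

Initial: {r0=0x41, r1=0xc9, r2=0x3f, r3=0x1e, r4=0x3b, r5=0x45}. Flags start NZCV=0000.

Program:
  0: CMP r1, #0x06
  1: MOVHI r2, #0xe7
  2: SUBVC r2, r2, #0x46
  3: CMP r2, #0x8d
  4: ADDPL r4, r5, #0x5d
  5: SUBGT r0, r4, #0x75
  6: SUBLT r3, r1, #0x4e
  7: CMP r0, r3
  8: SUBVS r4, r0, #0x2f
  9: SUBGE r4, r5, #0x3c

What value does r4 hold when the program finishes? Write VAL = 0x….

VAL = 0x09

0: ✓ CMP  NZCV=1010
1: ✓ MOVHI  r2←0xe7
2: ✓ SUBVC  r2←0xa1
3: ✓ CMP  NZCV=0010
4: ✓ ADDPL  r4←0xa2
5: ✓ SUBGT  r0←0x2d
6: · SUBLT
7: ✓ CMP  NZCV=0010
8: · SUBVS
9: ✓ SUBGE  r4←0x09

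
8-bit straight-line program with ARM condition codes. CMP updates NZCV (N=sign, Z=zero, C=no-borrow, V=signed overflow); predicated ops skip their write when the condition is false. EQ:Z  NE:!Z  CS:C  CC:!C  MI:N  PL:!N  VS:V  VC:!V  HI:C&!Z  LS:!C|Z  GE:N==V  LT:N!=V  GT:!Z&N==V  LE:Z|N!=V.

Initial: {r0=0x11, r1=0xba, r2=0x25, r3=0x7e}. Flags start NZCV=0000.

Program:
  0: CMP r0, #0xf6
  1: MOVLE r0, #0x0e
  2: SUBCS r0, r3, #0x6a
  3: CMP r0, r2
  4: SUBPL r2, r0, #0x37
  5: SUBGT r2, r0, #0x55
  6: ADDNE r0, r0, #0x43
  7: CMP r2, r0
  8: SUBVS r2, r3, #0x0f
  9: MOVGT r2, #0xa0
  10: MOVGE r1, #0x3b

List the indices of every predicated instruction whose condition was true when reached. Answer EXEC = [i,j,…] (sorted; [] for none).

EXEC = [6]

[0] flags=0000 → (cmp)
[1] flags=0000 LE?F → skip
[2] flags=0000 CS?F → skip
[3] flags=1000 → (cmp)
[4] flags=1000 PL?F → skip
[5] flags=1000 GT?F → skip
[6] flags=1000 NE?T → r0=0x54
[7] flags=1000 → (cmp)
[8] flags=1000 VS?F → skip
[9] flags=1000 GT?F → skip
[10] flags=1000 GE?F → skip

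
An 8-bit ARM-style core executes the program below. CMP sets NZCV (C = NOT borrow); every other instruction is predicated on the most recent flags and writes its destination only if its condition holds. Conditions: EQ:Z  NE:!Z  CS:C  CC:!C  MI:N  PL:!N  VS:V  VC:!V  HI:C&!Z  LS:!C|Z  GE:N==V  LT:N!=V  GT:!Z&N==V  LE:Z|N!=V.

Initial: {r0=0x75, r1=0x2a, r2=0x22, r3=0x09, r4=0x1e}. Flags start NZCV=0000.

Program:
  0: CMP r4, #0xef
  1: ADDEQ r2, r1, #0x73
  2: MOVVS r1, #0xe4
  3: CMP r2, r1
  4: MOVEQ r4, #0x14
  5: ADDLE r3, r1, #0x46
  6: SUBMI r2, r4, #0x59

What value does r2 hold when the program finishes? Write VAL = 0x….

0: ✓ CMP  NZCV=0000
1: · ADDEQ
2: · MOVVS
3: ✓ CMP  NZCV=1000
4: · MOVEQ
5: ✓ ADDLE  r3←0x70
6: ✓ SUBMI  r2←0xc5

VAL = 0xc5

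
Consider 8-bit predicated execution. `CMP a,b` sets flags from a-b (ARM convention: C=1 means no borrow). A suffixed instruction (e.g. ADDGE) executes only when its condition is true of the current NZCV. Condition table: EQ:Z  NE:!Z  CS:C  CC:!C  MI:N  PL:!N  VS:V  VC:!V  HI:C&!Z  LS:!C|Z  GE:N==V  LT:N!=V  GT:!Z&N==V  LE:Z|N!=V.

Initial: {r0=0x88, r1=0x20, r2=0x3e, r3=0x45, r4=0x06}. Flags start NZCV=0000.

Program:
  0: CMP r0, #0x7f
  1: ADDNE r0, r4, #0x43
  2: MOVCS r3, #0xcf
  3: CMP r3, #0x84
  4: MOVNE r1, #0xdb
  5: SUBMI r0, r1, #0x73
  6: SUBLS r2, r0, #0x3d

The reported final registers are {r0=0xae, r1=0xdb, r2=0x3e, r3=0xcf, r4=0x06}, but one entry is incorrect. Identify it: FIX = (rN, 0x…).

FIX = (r0, 0x49)

0: ✓ CMP  NZCV=0011
1: ✓ ADDNE  r0←0x49
2: ✓ MOVCS  r3←0xcf
3: ✓ CMP  NZCV=0010
4: ✓ MOVNE  r1←0xdb
5: · SUBMI
6: · SUBLS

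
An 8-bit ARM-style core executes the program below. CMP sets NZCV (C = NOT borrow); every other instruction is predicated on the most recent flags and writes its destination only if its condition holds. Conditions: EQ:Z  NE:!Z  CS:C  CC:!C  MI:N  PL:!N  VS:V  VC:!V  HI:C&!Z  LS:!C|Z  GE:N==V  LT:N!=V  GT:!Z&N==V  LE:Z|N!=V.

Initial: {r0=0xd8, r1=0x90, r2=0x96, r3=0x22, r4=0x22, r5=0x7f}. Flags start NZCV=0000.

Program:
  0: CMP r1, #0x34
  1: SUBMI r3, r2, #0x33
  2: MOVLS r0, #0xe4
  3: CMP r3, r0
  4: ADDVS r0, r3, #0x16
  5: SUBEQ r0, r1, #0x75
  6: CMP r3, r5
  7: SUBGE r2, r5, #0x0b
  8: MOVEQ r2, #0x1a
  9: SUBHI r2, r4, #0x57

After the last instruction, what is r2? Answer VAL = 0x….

[0] flags=0011 → (cmp)
[1] flags=0011 MI?F → skip
[2] flags=0011 LS?F → skip
[3] flags=0000 → (cmp)
[4] flags=0000 VS?F → skip
[5] flags=0000 EQ?F → skip
[6] flags=1000 → (cmp)
[7] flags=1000 GE?F → skip
[8] flags=1000 EQ?F → skip
[9] flags=1000 HI?F → skip

VAL = 0x96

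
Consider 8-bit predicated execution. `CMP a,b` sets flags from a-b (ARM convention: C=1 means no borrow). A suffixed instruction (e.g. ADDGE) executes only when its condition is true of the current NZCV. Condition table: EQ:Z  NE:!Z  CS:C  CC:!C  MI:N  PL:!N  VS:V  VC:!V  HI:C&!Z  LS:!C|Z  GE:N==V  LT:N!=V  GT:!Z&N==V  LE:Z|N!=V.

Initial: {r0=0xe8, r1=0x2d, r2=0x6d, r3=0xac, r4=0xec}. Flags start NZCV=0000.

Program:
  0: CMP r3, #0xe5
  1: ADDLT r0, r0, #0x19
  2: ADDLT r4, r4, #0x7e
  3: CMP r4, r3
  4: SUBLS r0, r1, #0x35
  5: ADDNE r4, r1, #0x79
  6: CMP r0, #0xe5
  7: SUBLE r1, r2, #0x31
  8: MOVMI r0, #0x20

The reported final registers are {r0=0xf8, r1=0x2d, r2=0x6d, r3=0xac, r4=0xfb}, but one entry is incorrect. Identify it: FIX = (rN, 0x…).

0: ✓ CMP  NZCV=1000
1: ✓ ADDLT  r0←0x01
2: ✓ ADDLT  r4←0x6a
3: ✓ CMP  NZCV=1001
4: ✓ SUBLS  r0←0xf8
5: ✓ ADDNE  r4←0xa6
6: ✓ CMP  NZCV=0010
7: · SUBLE
8: · MOVMI

FIX = (r4, 0xa6)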